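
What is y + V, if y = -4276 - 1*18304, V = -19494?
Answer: -42074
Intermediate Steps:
y = -22580 (y = -4276 - 18304 = -22580)
y + V = -22580 - 19494 = -42074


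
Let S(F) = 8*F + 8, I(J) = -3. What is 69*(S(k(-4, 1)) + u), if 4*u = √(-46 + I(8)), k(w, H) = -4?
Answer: -1656 + 483*I/4 ≈ -1656.0 + 120.75*I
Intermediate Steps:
S(F) = 8 + 8*F
u = 7*I/4 (u = √(-46 - 3)/4 = √(-49)/4 = (7*I)/4 = 7*I/4 ≈ 1.75*I)
69*(S(k(-4, 1)) + u) = 69*((8 + 8*(-4)) + 7*I/4) = 69*((8 - 32) + 7*I/4) = 69*(-24 + 7*I/4) = -1656 + 483*I/4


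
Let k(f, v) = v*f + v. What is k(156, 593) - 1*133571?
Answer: -40470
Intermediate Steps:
k(f, v) = v + f*v (k(f, v) = f*v + v = v + f*v)
k(156, 593) - 1*133571 = 593*(1 + 156) - 1*133571 = 593*157 - 133571 = 93101 - 133571 = -40470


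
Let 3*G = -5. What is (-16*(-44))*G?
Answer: -3520/3 ≈ -1173.3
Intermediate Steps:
G = -5/3 (G = (1/3)*(-5) = -5/3 ≈ -1.6667)
(-16*(-44))*G = -16*(-44)*(-5/3) = 704*(-5/3) = -3520/3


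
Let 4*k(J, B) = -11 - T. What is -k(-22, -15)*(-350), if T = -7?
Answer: -350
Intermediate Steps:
k(J, B) = -1 (k(J, B) = (-11 - 1*(-7))/4 = (-11 + 7)/4 = (¼)*(-4) = -1)
-k(-22, -15)*(-350) = -(-1)*(-350) = -1*350 = -350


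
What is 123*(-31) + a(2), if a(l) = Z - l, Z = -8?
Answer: -3823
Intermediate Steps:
a(l) = -8 - l
123*(-31) + a(2) = 123*(-31) + (-8 - 1*2) = -3813 + (-8 - 2) = -3813 - 10 = -3823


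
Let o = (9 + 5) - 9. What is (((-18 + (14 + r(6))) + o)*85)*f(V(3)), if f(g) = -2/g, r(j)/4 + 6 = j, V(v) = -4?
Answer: 85/2 ≈ 42.500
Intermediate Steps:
o = 5 (o = 14 - 9 = 5)
r(j) = -24 + 4*j
(((-18 + (14 + r(6))) + o)*85)*f(V(3)) = (((-18 + (14 + (-24 + 4*6))) + 5)*85)*(-2/(-4)) = (((-18 + (14 + (-24 + 24))) + 5)*85)*(-2*(-1/4)) = (((-18 + (14 + 0)) + 5)*85)*(1/2) = (((-18 + 14) + 5)*85)*(1/2) = ((-4 + 5)*85)*(1/2) = (1*85)*(1/2) = 85*(1/2) = 85/2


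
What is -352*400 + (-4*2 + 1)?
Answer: -140807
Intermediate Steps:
-352*400 + (-4*2 + 1) = -140800 + (-8 + 1) = -140800 - 7 = -140807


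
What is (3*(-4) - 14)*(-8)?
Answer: 208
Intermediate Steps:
(3*(-4) - 14)*(-8) = (-12 - 14)*(-8) = -26*(-8) = 208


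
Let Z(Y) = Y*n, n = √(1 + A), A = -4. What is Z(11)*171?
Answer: 1881*I*√3 ≈ 3258.0*I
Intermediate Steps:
n = I*√3 (n = √(1 - 4) = √(-3) = I*√3 ≈ 1.732*I)
Z(Y) = I*Y*√3 (Z(Y) = Y*(I*√3) = I*Y*√3)
Z(11)*171 = (I*11*√3)*171 = (11*I*√3)*171 = 1881*I*√3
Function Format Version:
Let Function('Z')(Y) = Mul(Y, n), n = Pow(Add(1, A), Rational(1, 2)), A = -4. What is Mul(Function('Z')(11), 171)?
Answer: Mul(1881, I, Pow(3, Rational(1, 2))) ≈ Mul(3258.0, I)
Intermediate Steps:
n = Mul(I, Pow(3, Rational(1, 2))) (n = Pow(Add(1, -4), Rational(1, 2)) = Pow(-3, Rational(1, 2)) = Mul(I, Pow(3, Rational(1, 2))) ≈ Mul(1.7320, I))
Function('Z')(Y) = Mul(I, Y, Pow(3, Rational(1, 2))) (Function('Z')(Y) = Mul(Y, Mul(I, Pow(3, Rational(1, 2)))) = Mul(I, Y, Pow(3, Rational(1, 2))))
Mul(Function('Z')(11), 171) = Mul(Mul(I, 11, Pow(3, Rational(1, 2))), 171) = Mul(Mul(11, I, Pow(3, Rational(1, 2))), 171) = Mul(1881, I, Pow(3, Rational(1, 2)))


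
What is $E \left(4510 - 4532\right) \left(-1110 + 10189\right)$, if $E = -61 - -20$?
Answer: $8189258$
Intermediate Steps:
$E = -41$ ($E = -61 + 20 = -41$)
$E \left(4510 - 4532\right) \left(-1110 + 10189\right) = - 41 \left(4510 - 4532\right) \left(-1110 + 10189\right) = - 41 \left(\left(-22\right) 9079\right) = \left(-41\right) \left(-199738\right) = 8189258$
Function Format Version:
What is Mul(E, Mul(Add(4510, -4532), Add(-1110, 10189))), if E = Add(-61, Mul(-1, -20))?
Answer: 8189258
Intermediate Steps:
E = -41 (E = Add(-61, 20) = -41)
Mul(E, Mul(Add(4510, -4532), Add(-1110, 10189))) = Mul(-41, Mul(Add(4510, -4532), Add(-1110, 10189))) = Mul(-41, Mul(-22, 9079)) = Mul(-41, -199738) = 8189258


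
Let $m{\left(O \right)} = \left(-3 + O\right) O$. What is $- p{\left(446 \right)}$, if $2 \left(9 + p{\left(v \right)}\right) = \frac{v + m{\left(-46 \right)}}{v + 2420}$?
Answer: $\frac{12222}{1433} \approx 8.529$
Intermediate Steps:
$m{\left(O \right)} = O \left(-3 + O\right)$
$p{\left(v \right)} = -9 + \frac{2254 + v}{2 \left(2420 + v\right)}$ ($p{\left(v \right)} = -9 + \frac{\left(v - 46 \left(-3 - 46\right)\right) \frac{1}{v + 2420}}{2} = -9 + \frac{\left(v - -2254\right) \frac{1}{2420 + v}}{2} = -9 + \frac{\left(v + 2254\right) \frac{1}{2420 + v}}{2} = -9 + \frac{\left(2254 + v\right) \frac{1}{2420 + v}}{2} = -9 + \frac{\frac{1}{2420 + v} \left(2254 + v\right)}{2} = -9 + \frac{2254 + v}{2 \left(2420 + v\right)}$)
$- p{\left(446 \right)} = - \frac{-41306 - 7582}{2 \left(2420 + 446\right)} = - \frac{-41306 - 7582}{2 \cdot 2866} = - \frac{-48888}{2 \cdot 2866} = \left(-1\right) \left(- \frac{12222}{1433}\right) = \frac{12222}{1433}$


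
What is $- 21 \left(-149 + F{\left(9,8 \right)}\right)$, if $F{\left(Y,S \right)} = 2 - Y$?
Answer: $3276$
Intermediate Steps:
$- 21 \left(-149 + F{\left(9,8 \right)}\right) = - 21 \left(-149 + \left(2 - 9\right)\right) = - 21 \left(-149 - 7\right) = \left(-21\right) \left(-156\right) = 3276$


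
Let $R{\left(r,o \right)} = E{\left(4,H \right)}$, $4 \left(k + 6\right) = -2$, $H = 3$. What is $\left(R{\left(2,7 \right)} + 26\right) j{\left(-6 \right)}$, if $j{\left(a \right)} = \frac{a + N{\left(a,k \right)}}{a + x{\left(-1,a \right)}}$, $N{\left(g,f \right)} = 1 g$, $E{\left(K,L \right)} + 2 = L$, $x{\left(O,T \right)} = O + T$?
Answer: $\frac{324}{13} \approx 24.923$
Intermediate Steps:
$k = - \frac{13}{2}$ ($k = -6 + \frac{1}{4} \left(-2\right) = -6 - \frac{1}{2} = - \frac{13}{2} \approx -6.5$)
$E{\left(K,L \right)} = -2 + L$
$R{\left(r,o \right)} = 1$ ($R{\left(r,o \right)} = -2 + 3 = 1$)
$N{\left(g,f \right)} = g$
$j{\left(a \right)} = \frac{2 a}{-1 + 2 a}$ ($j{\left(a \right)} = \frac{a + a}{a + \left(-1 + a\right)} = \frac{2 a}{-1 + 2 a}$)
$\left(R{\left(2,7 \right)} + 26\right) j{\left(-6 \right)} = \left(1 + 26\right) 2 \left(-6\right) \frac{1}{-1 + 2 \left(-6\right)} = 27 \cdot 2 \left(-6\right) \frac{1}{-1 - 12} = 27 \cdot 2 \left(-6\right) \frac{1}{-13} = 27 \cdot 2 \left(-6\right) \left(- \frac{1}{13}\right) = 27 \cdot \frac{12}{13} = \frac{324}{13}$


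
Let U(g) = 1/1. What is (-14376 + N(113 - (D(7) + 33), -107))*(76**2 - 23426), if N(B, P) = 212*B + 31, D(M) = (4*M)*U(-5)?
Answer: 58615650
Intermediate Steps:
U(g) = 1
D(M) = 4*M (D(M) = (4*M)*1 = 4*M)
N(B, P) = 31 + 212*B
(-14376 + N(113 - (D(7) + 33), -107))*(76**2 - 23426) = (-14376 + (31 + 212*(113 - (4*7 + 33))))*(76**2 - 23426) = (-14376 + (31 + 212*(113 - (28 + 33))))*(5776 - 23426) = (-14376 + (31 + 212*(113 - 1*61)))*(-17650) = (-14376 + (31 + 212*(113 - 61)))*(-17650) = (-14376 + (31 + 212*52))*(-17650) = (-14376 + (31 + 11024))*(-17650) = (-14376 + 11055)*(-17650) = -3321*(-17650) = 58615650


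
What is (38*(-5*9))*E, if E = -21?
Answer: 35910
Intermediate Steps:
(38*(-5*9))*E = (38*(-5*9))*(-21) = (38*(-45))*(-21) = -1710*(-21) = 35910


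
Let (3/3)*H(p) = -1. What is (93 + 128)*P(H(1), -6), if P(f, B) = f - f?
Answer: 0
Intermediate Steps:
H(p) = -1
P(f, B) = 0
(93 + 128)*P(H(1), -6) = (93 + 128)*0 = 221*0 = 0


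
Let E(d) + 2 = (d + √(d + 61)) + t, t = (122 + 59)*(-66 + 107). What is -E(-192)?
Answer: -7227 - I*√131 ≈ -7227.0 - 11.446*I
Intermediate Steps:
t = 7421 (t = 181*41 = 7421)
E(d) = 7419 + d + √(61 + d) (E(d) = -2 + ((d + √(d + 61)) + 7421) = -2 + ((d + √(61 + d)) + 7421) = -2 + (7421 + d + √(61 + d)) = 7419 + d + √(61 + d))
-E(-192) = -(7419 - 192 + √(61 - 192)) = -(7419 - 192 + √(-131)) = -(7419 - 192 + I*√131) = -(7227 + I*√131) = -7227 - I*√131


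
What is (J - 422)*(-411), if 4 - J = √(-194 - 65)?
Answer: 171798 + 411*I*√259 ≈ 1.718e+5 + 6614.4*I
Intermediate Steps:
J = 4 - I*√259 (J = 4 - √(-194 - 65) = 4 - √(-259) = 4 - I*√259 ≈ 4.0 - 16.093*I)
(J - 422)*(-411) = ((4 - I*√259) - 422)*(-411) = (-418 - I*√259)*(-411) = 171798 + 411*I*√259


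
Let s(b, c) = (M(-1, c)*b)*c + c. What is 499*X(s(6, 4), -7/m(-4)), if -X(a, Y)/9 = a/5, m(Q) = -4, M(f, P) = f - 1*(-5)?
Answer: -89820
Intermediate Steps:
M(f, P) = 5 + f (M(f, P) = f + 5 = 5 + f)
s(b, c) = c + 4*b*c (s(b, c) = ((5 - 1)*b)*c + c = (4*b)*c + c = 4*b*c + c = c + 4*b*c)
X(a, Y) = -9*a/5
499*X(s(6, 4), -7/m(-4)) = 499*(-36*(1 + 4*6)/5) = 499*(-36*(1 + 24)/5) = 499*(-36*25/5) = 499*(-9/5*100) = 499*(-180) = -89820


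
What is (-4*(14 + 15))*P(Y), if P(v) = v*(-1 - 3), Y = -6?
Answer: -2784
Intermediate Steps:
P(v) = -4*v (P(v) = v*(-4) = -4*v)
(-4*(14 + 15))*P(Y) = (-4*(14 + 15))*(-4*(-6)) = -4*29*24 = -116*24 = -2784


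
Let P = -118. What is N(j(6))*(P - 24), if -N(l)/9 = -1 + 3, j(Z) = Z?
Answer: 2556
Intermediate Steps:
N(l) = -18 (N(l) = -9*(-1 + 3) = -9*2 = -18)
N(j(6))*(P - 24) = -18*(-118 - 24) = -18*(-142) = 2556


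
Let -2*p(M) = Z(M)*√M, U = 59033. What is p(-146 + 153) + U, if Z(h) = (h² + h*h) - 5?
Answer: 59033 - 93*√7/2 ≈ 58910.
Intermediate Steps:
Z(h) = -5 + 2*h² (Z(h) = (h² + h²) - 5 = 2*h² - 5 = -5 + 2*h²)
p(M) = -√M*(-5 + 2*M²)/2 (p(M) = -(-5 + 2*M²)*√M/2 = -√M*(-5 + 2*M²)/2)
p(-146 + 153) + U = √(-146 + 153)*(5/2 - (-146 + 153)²) + 59033 = √7*(5/2 - 1*7²) + 59033 = √7*(5/2 - 1*49) + 59033 = √7*(5/2 - 49) + 59033 = √7*(-93/2) + 59033 = -93*√7/2 + 59033 = 59033 - 93*√7/2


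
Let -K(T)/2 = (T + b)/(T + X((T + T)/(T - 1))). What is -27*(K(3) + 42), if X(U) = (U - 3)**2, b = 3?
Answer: -1026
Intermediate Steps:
X(U) = (-3 + U)**2
K(T) = -2*(3 + T)/(T + (-3 + 2*T/(-1 + T))**2) (K(T) = -2*(T + 3)/(T + (-3 + (T + T)/(T - 1))**2) = -2*(3 + T)/(T + (-3 + (2*T)/(-1 + T))**2) = -2*(3 + T)/(T + (-3 + 2*T/(-1 + T))**2))
-27*(K(3) + 42) = -27*(2*(-1 + 3)**2*(-3 - 1*3)/((3 - 1*3)**2 + 3*(-1 + 3)**2) + 42) = -27*(2*2**2*(-3 - 3)/((3 - 3)**2 + 3*2**2) + 42) = -27*(2*4*(-6)/(0**2 + 3*4) + 42) = -27*(2*4*(-6)/(0 + 12) + 42) = -27*(2*4*(-6)/12 + 42) = -27*(2*4*(1/12)*(-6) + 42) = -27*(-4 + 42) = -27*38 = -1026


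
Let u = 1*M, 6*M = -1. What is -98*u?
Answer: 49/3 ≈ 16.333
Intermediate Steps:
M = -1/6 (M = (1/6)*(-1) = -1/6 ≈ -0.16667)
u = -1/6 (u = 1*(-1/6) = -1/6 ≈ -0.16667)
-98*u = -98*(-1)/6 = -49*(-1/3) = 49/3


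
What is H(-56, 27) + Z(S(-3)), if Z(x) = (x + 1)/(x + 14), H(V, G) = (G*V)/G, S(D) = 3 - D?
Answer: -1113/20 ≈ -55.650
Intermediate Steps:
H(V, G) = V
Z(x) = (1 + x)/(14 + x)
H(-56, 27) + Z(S(-3)) = -56 + (1 + (3 - 1*(-3)))/(14 + (3 - 1*(-3))) = -56 + (1 + (3 + 3))/(14 + (3 + 3)) = -56 + (1 + 6)/(14 + 6) = -56 + 7/20 = -1113/20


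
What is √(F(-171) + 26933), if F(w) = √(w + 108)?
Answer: √(26933 + 3*I*√7) ≈ 164.11 + 0.024*I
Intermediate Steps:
F(w) = √(108 + w)
√(F(-171) + 26933) = √(√(108 - 171) + 26933) = √(√(-63) + 26933) = √(3*I*√7 + 26933) = √(26933 + 3*I*√7)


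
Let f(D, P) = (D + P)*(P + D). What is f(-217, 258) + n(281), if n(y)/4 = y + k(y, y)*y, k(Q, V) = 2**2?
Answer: 7301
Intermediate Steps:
k(Q, V) = 4
f(D, P) = (D + P)**2 (f(D, P) = (D + P)*(D + P) = (D + P)**2)
n(y) = 20*y (n(y) = 4*(y + 4*y) = 4*(5*y) = 20*y)
f(-217, 258) + n(281) = (-217 + 258)**2 + 20*281 = 41**2 + 5620 = 1681 + 5620 = 7301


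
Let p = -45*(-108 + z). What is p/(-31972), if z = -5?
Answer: -5085/31972 ≈ -0.15905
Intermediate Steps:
p = 5085 (p = -45*(-108 - 5) = -45*(-113) = 5085)
p/(-31972) = 5085/(-31972) = 5085*(-1/31972) = -5085/31972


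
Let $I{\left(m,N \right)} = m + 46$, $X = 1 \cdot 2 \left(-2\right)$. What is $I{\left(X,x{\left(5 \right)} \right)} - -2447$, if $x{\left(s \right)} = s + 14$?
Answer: $2489$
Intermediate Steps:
$x{\left(s \right)} = 14 + s$
$X = -4$ ($X = 2 \left(-2\right) = -4$)
$I{\left(m,N \right)} = 46 + m$
$I{\left(X,x{\left(5 \right)} \right)} - -2447 = \left(46 - 4\right) - -2447 = 42 + 2447 = 2489$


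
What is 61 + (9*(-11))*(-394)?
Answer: 39067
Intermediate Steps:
61 + (9*(-11))*(-394) = 61 - 99*(-394) = 61 + 39006 = 39067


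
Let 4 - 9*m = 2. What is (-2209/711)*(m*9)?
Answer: -4418/711 ≈ -6.2138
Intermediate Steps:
m = 2/9 (m = 4/9 - ⅑*2 = 4/9 - 2/9 = 2/9 ≈ 0.22222)
(-2209/711)*(m*9) = (-2209/711)*((2/9)*9) = -2209*1/711*2 = -2209/711*2 = -4418/711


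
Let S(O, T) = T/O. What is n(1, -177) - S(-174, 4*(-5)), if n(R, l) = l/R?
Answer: -15409/87 ≈ -177.11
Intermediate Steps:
n(1, -177) - S(-174, 4*(-5)) = -177/1 - 4*(-5)/(-174) = -177*1 - (-20)*(-1)/174 = -177 - 1*10/87 = -177 - 10/87 = -15409/87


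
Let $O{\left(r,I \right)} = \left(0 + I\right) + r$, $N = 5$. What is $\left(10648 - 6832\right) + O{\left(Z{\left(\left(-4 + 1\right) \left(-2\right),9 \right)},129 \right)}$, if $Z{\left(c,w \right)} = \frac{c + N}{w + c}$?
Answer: $\frac{59186}{15} \approx 3945.7$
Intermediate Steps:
$Z{\left(c,w \right)} = \frac{5 + c}{c + w}$ ($Z{\left(c,w \right)} = \frac{c + 5}{w + c} = \frac{5 + c}{c + w}$)
$O{\left(r,I \right)} = I + r$
$\left(10648 - 6832\right) + O{\left(Z{\left(\left(-4 + 1\right) \left(-2\right),9 \right)},129 \right)} = \left(10648 - 6832\right) + \left(129 + \frac{5 + \left(-4 + 1\right) \left(-2\right)}{\left(-4 + 1\right) \left(-2\right) + 9}\right) = 3816 + \left(129 + \frac{5 - -6}{\left(-3\right) \left(-2\right) + 9}\right) = 3816 + \left(129 + \frac{5 + 6}{6 + 9}\right) = 3816 + \left(129 + \frac{1}{15} \cdot 11\right) = 3816 + \left(129 + \frac{11}{15}\right) = 3816 + \frac{1946}{15} = \frac{59186}{15}$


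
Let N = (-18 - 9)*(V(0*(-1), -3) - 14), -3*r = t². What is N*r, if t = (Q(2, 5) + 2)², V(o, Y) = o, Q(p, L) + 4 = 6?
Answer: -32256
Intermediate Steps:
Q(p, L) = 2 (Q(p, L) = -4 + 6 = 2)
t = 16 (t = (2 + 2)² = 4² = 16)
r = -256/3 (r = -⅓*16² = -⅓*256 = -256/3 ≈ -85.333)
N = 378 (N = (-18 - 9)*(0*(-1) - 14) = -27*(0 - 14) = -27*(-14) = 378)
N*r = 378*(-256/3) = -32256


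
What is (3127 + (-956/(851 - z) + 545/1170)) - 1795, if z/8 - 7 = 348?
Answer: 1767487/1326 ≈ 1332.9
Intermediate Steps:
z = 2840 (z = 56 + 8*348 = 56 + 2784 = 2840)
(3127 + (-956/(851 - z) + 545/1170)) - 1795 = (3127 + (-956/(851 - 1*2840) + 545/1170)) - 1795 = (3127 + (-956/(851 - 2840) + 545*(1/1170))) - 1795 = (3127 + (-956/(-1989) + 109/234)) - 1795 = (3127 + (-956*(-1/1989) + 109/234)) - 1795 = (3127 + (956/1989 + 109/234)) - 1795 = (3127 + 1255/1326) - 1795 = 4147657/1326 - 1795 = 1767487/1326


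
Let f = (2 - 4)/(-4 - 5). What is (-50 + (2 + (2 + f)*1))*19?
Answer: -7828/9 ≈ -869.78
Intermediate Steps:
f = 2/9 (f = -2/(-9) = -2*(-⅑) = 2/9 ≈ 0.22222)
(-50 + (2 + (2 + f)*1))*19 = (-50 + (2 + (2 + 2/9)*1))*19 = (-50 + (2 + (20/9)*1))*19 = (-50 + (2 + 20/9))*19 = (-50 + 38/9)*19 = -412/9*19 = -7828/9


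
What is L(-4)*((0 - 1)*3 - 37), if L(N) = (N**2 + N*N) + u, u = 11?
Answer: -1720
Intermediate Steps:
L(N) = 11 + 2*N**2 (L(N) = (N**2 + N*N) + 11 = (N**2 + N**2) + 11 = 2*N**2 + 11 = 11 + 2*N**2)
L(-4)*((0 - 1)*3 - 37) = (11 + 2*(-4)**2)*((0 - 1)*3 - 37) = (11 + 2*16)*(-1*3 - 37) = (11 + 32)*(-3 - 37) = 43*(-40) = -1720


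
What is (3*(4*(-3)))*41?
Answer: -1476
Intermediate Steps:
(3*(4*(-3)))*41 = (3*(-12))*41 = -36*41 = -1476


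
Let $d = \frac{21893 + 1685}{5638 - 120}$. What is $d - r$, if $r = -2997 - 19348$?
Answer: $\frac{61661644}{2759} \approx 22349.0$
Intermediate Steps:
$d = \frac{11789}{2759}$ ($d = \frac{23578}{5518} = 23578 \cdot \frac{1}{5518} = \frac{11789}{2759} \approx 4.2729$)
$r = -22345$
$d - r = \frac{11789}{2759} - -22345 = \frac{11789}{2759} + 22345 = \frac{61661644}{2759}$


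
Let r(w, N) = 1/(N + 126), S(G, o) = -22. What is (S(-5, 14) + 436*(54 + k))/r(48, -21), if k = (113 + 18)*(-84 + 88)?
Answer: 26458530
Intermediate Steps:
k = 524 (k = 131*4 = 524)
r(w, N) = 1/(126 + N)
(S(-5, 14) + 436*(54 + k))/r(48, -21) = (-22 + 436*(54 + 524))/(1/(126 - 21)) = (-22 + 436*578)/(1/105) = (-22 + 252008)/(1/105) = 251986*105 = 26458530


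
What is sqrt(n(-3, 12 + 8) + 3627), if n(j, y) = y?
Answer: sqrt(3647) ≈ 60.390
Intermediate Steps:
sqrt(n(-3, 12 + 8) + 3627) = sqrt((12 + 8) + 3627) = sqrt(20 + 3627) = sqrt(3647)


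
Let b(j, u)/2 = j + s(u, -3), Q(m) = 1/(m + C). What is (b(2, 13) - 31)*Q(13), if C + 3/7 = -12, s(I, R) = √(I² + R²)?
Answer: -189/4 + 7*√178/2 ≈ -0.55418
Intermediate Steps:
C = -87/7 (C = -3/7 - 12 = -87/7 ≈ -12.429)
Q(m) = 1/(-87/7 + m) (Q(m) = 1/(m - 87/7) = 1/(-87/7 + m))
b(j, u) = 2*j + 2*√(9 + u²) (b(j, u) = 2*(j + √(u² + (-3)²)) = 2*(j + √(u² + 9)) = 2*(j + √(9 + u²)) = 2*j + 2*√(9 + u²))
(b(2, 13) - 31)*Q(13) = ((2*2 + 2*√(9 + 13²)) - 31)*(7/(-87 + 7*13)) = ((4 + 2*√(9 + 169)) - 31)*(7/(-87 + 91)) = ((4 + 2*√178) - 31)*(7/4) = (-27 + 2*√178)*(7*(¼)) = (-27 + 2*√178)*(7/4) = -189/4 + 7*√178/2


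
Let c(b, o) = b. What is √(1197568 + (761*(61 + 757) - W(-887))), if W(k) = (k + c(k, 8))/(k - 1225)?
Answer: √126851261394/264 ≈ 1349.1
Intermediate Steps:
W(k) = 2*k/(-1225 + k) (W(k) = (k + k)/(k - 1225) = (2*k)/(-1225 + k) = 2*k/(-1225 + k))
√(1197568 + (761*(61 + 757) - W(-887))) = √(1197568 + (761*(61 + 757) - 2*(-887)/(-1225 - 887))) = √(1197568 + (761*818 - 2*(-887)/(-2112))) = √(1197568 + (622498 - 2*(-887)*(-1)/2112)) = √(1197568 + (622498 - 1*887/1056)) = √(1197568 + (622498 - 887/1056)) = √(1197568 + 657357001/1056) = √(1921988809/1056) = √126851261394/264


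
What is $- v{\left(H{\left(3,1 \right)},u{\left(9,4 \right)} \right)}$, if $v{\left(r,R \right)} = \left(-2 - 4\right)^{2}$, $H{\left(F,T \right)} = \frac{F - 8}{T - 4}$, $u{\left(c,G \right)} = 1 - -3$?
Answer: $-36$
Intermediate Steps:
$u{\left(c,G \right)} = 4$ ($u{\left(c,G \right)} = 1 + 3 = 4$)
$H{\left(F,T \right)} = \frac{-8 + F}{-4 + T}$
$v{\left(r,R \right)} = 36$ ($v{\left(r,R \right)} = \left(-6\right)^{2} = 36$)
$- v{\left(H{\left(3,1 \right)},u{\left(9,4 \right)} \right)} = \left(-1\right) 36 = -36$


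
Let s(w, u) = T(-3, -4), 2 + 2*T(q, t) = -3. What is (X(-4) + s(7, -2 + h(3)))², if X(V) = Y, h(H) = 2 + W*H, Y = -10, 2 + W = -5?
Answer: 625/4 ≈ 156.25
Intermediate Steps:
W = -7 (W = -2 - 5 = -7)
T(q, t) = -5/2 (T(q, t) = -1 + (½)*(-3) = -1 - 3/2 = -5/2)
h(H) = 2 - 7*H
X(V) = -10
s(w, u) = -5/2
(X(-4) + s(7, -2 + h(3)))² = (-10 - 5/2)² = (-25/2)² = 625/4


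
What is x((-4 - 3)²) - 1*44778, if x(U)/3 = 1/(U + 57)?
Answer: -4746465/106 ≈ -44778.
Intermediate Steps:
x(U) = 3/(57 + U) (x(U) = 3/(U + 57) = 3/(57 + U))
x((-4 - 3)²) - 1*44778 = 3/(57 + (-4 - 3)²) - 1*44778 = 3/(57 + (-7)²) - 44778 = 3/(57 + 49) - 44778 = 3/106 - 44778 = -4746465/106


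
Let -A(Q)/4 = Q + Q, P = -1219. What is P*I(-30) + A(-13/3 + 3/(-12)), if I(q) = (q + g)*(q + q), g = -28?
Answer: -12726250/3 ≈ -4.2421e+6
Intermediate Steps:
I(q) = 2*q*(-28 + q) (I(q) = (q - 28)*(q + q) = (-28 + q)*(2*q) = 2*q*(-28 + q))
A(Q) = -8*Q (A(Q) = -4*(Q + Q) = -8*Q)
P*I(-30) + A(-13/3 + 3/(-12)) = -2438*(-30)*(-28 - 30) - 8*(-13/3 + 3/(-12)) = -2438*(-30)*(-58) - 8*(-13*⅓ + 3*(-1/12)) = -1219*3480 - 8*(-13/3 - ¼) = -4242120 - 8*(-55/12) = -4242120 + 110/3 = -12726250/3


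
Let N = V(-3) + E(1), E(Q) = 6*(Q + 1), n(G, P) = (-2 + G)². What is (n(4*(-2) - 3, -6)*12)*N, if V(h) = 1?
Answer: 26364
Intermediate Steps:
E(Q) = 6 + 6*Q (E(Q) = 6*(1 + Q) = 6 + 6*Q)
N = 13 (N = 1 + (6 + 6*1) = 1 + (6 + 6) = 1 + 12 = 13)
(n(4*(-2) - 3, -6)*12)*N = ((-2 + (4*(-2) - 3))²*12)*13 = ((-2 + (-8 - 3))²*12)*13 = ((-2 - 11)²*12)*13 = ((-13)²*12)*13 = (169*12)*13 = 2028*13 = 26364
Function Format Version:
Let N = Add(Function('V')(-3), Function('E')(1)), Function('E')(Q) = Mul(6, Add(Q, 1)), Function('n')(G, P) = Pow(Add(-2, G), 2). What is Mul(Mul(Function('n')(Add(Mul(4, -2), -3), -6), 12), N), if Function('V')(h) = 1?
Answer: 26364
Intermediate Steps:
Function('E')(Q) = Add(6, Mul(6, Q)) (Function('E')(Q) = Mul(6, Add(1, Q)) = Add(6, Mul(6, Q)))
N = 13 (N = Add(1, Add(6, Mul(6, 1))) = Add(1, Add(6, 6)) = Add(1, 12) = 13)
Mul(Mul(Function('n')(Add(Mul(4, -2), -3), -6), 12), N) = Mul(Mul(Pow(Add(-2, Add(Mul(4, -2), -3)), 2), 12), 13) = Mul(Mul(Pow(Add(-2, Add(-8, -3)), 2), 12), 13) = Mul(Mul(Pow(Add(-2, -11), 2), 12), 13) = Mul(Mul(Pow(-13, 2), 12), 13) = Mul(Mul(169, 12), 13) = Mul(2028, 13) = 26364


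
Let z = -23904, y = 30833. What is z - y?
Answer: -54737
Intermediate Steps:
z - y = -23904 - 1*30833 = -23904 - 30833 = -54737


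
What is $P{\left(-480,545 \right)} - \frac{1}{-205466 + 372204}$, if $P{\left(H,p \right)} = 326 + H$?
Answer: $- \frac{25677653}{166738} \approx -154.0$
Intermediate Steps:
$P{\left(-480,545 \right)} - \frac{1}{-205466 + 372204} = \left(326 - 480\right) - \frac{1}{-205466 + 372204} = -154 - \frac{1}{166738} = - \frac{25677653}{166738}$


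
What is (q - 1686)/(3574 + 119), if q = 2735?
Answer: 1049/3693 ≈ 0.28405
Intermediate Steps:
(q - 1686)/(3574 + 119) = (2735 - 1686)/(3574 + 119) = 1049/3693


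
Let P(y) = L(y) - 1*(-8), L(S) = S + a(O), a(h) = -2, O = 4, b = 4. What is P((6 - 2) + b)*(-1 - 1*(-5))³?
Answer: 896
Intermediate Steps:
L(S) = -2 + S (L(S) = S - 2 = -2 + S)
P(y) = 6 + y (P(y) = (-2 + y) - 1*(-8) = (-2 + y) + 8 = 6 + y)
P((6 - 2) + b)*(-1 - 1*(-5))³ = (6 + ((6 - 2) + 4))*(-1 - 1*(-5))³ = (6 + (4 + 4))*(-1 + 5)³ = (6 + 8)*4³ = 14*64 = 896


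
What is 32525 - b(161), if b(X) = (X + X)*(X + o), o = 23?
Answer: -26723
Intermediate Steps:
b(X) = 2*X*(23 + X) (b(X) = (X + X)*(X + 23) = (2*X)*(23 + X) = 2*X*(23 + X))
32525 - b(161) = 32525 - 2*161*(23 + 161) = 32525 - 2*161*184 = 32525 - 1*59248 = 32525 - 59248 = -26723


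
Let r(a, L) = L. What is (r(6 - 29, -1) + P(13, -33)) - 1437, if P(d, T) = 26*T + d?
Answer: -2283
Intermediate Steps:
P(d, T) = d + 26*T
(r(6 - 29, -1) + P(13, -33)) - 1437 = (-1 + (13 + 26*(-33))) - 1437 = (-1 + (13 - 858)) - 1437 = (-1 - 845) - 1437 = -846 - 1437 = -2283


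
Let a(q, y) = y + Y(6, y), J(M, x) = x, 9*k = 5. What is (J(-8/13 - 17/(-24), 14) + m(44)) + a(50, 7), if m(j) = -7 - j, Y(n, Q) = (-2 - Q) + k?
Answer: -346/9 ≈ -38.444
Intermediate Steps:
k = 5/9 (k = (1/9)*5 = 5/9 ≈ 0.55556)
Y(n, Q) = -13/9 - Q (Y(n, Q) = (-2 - Q) + 5/9 = -13/9 - Q)
a(q, y) = -13/9 (a(q, y) = y + (-13/9 - y) = -13/9)
(J(-8/13 - 17/(-24), 14) + m(44)) + a(50, 7) = (14 + (-7 - 1*44)) - 13/9 = (14 + (-7 - 44)) - 13/9 = (14 - 51) - 13/9 = -37 - 13/9 = -346/9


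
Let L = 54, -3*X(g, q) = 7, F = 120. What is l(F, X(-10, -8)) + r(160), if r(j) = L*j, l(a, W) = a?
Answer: 8760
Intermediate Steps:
X(g, q) = -7/3 (X(g, q) = -⅓*7 = -7/3)
r(j) = 54*j
l(F, X(-10, -8)) + r(160) = 120 + 54*160 = 120 + 8640 = 8760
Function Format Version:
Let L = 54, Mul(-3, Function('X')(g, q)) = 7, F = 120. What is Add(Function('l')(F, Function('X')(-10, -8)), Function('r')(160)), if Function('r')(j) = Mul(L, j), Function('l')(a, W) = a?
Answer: 8760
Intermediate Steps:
Function('X')(g, q) = Rational(-7, 3) (Function('X')(g, q) = Mul(Rational(-1, 3), 7) = Rational(-7, 3))
Function('r')(j) = Mul(54, j)
Add(Function('l')(F, Function('X')(-10, -8)), Function('r')(160)) = Add(120, Mul(54, 160)) = Add(120, 8640) = 8760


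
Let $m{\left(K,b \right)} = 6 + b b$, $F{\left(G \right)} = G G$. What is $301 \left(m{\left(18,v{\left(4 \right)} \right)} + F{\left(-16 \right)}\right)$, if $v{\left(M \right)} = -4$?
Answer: $83678$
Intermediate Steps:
$F{\left(G \right)} = G^{2}$
$m{\left(K,b \right)} = 6 + b^{2}$
$301 \left(m{\left(18,v{\left(4 \right)} \right)} + F{\left(-16 \right)}\right) = 301 \left(\left(6 + \left(-4\right)^{2}\right) + \left(-16\right)^{2}\right) = 301 \left(\left(6 + 16\right) + 256\right) = 301 \left(22 + 256\right) = 301 \cdot 278 = 83678$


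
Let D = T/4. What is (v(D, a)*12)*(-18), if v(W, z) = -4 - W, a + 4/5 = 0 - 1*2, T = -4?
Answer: 648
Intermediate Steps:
a = -14/5 (a = -4/5 + (0 - 1*2) = -4/5 + (0 - 2) = -4/5 - 2 = -14/5 ≈ -2.8000)
D = -1 (D = -4/4 = -4*1/4 = -1)
(v(D, a)*12)*(-18) = ((-4 - 1*(-1))*12)*(-18) = ((-4 + 1)*12)*(-18) = -3*12*(-18) = -36*(-18) = 648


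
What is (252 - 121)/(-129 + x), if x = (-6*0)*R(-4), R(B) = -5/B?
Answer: -131/129 ≈ -1.0155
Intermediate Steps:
x = 0 (x = (-6*0)*(-5/(-4)) = 0*(-5*(-¼)) = 0*(5/4) = 0)
(252 - 121)/(-129 + x) = (252 - 121)/(-129 + 0) = 131/(-129) = 131*(-1/129) = -131/129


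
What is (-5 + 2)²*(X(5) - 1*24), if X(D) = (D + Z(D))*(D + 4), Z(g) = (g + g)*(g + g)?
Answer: 8289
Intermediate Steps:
Z(g) = 4*g² (Z(g) = (2*g)*(2*g) = 4*g²)
X(D) = (4 + D)*(D + 4*D²) (X(D) = (D + 4*D²)*(D + 4) = (D + 4*D²)*(4 + D) = (4 + D)*(D + 4*D²))
(-5 + 2)²*(X(5) - 1*24) = (-5 + 2)²*(5*(4 + 4*5² + 17*5) - 1*24) = (-3)²*(5*(4 + 4*25 + 85) - 24) = 9*(5*(4 + 100 + 85) - 24) = 9*(5*189 - 24) = 9*(945 - 24) = 9*921 = 8289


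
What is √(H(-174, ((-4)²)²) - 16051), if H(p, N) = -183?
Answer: I*√16234 ≈ 127.41*I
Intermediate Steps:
√(H(-174, ((-4)²)²) - 16051) = √(-183 - 16051) = √(-16234) = I*√16234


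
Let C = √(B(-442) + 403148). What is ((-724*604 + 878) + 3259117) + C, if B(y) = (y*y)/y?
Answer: 2822699 + √402706 ≈ 2.8233e+6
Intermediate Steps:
B(y) = y (B(y) = y²/y = y)
C = √402706 (C = √(-442 + 403148) = √402706 ≈ 634.59)
((-724*604 + 878) + 3259117) + C = ((-724*604 + 878) + 3259117) + √402706 = ((-437296 + 878) + 3259117) + √402706 = (-436418 + 3259117) + √402706 = 2822699 + √402706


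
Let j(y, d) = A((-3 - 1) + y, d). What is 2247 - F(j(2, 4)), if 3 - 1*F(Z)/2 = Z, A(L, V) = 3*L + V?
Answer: 2237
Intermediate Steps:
A(L, V) = V + 3*L
j(y, d) = -12 + d + 3*y (j(y, d) = d + 3*((-3 - 1) + y) = d + 3*(-4 + y) = d + (-12 + 3*y) = -12 + d + 3*y)
F(Z) = 6 - 2*Z
2247 - F(j(2, 4)) = 2247 - (6 - 2*(-12 + 4 + 3*2)) = 2247 - (6 - 2*(-12 + 4 + 6)) = 2247 - (6 - 2*(-2)) = 2247 - (6 + 4) = 2247 - 1*10 = 2247 - 10 = 2237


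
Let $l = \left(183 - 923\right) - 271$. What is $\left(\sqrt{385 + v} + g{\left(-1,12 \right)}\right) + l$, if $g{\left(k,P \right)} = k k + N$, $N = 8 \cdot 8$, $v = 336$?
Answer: $-946 + \sqrt{721} \approx -919.15$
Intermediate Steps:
$N = 64$
$g{\left(k,P \right)} = 64 + k^{2}$ ($g{\left(k,P \right)} = k k + 64 = k^{2} + 64 = 64 + k^{2}$)
$l = -1011$ ($l = -740 - 271 = -1011$)
$\left(\sqrt{385 + v} + g{\left(-1,12 \right)}\right) + l = \left(\sqrt{385 + 336} + \left(64 + \left(-1\right)^{2}\right)\right) - 1011 = \left(\sqrt{721} + \left(64 + 1\right)\right) - 1011 = \left(\sqrt{721} + 65\right) - 1011 = \left(65 + \sqrt{721}\right) - 1011 = -946 + \sqrt{721}$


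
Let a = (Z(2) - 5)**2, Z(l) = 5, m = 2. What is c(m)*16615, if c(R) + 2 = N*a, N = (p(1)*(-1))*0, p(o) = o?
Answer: -33230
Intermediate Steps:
a = 0 (a = (5 - 5)**2 = 0**2 = 0)
N = 0 (N = (1*(-1))*0 = -1*0 = 0)
c(R) = -2 (c(R) = -2 + 0*0 = -2 + 0 = -2)
c(m)*16615 = -2*16615 = -33230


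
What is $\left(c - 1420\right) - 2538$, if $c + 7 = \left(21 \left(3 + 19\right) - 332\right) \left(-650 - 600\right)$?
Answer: $-166465$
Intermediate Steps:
$c = -162507$ ($c = -7 + \left(21 \left(3 + 19\right) - 332\right) \left(-650 - 600\right) = -7 + \left(21 \cdot 22 - 332\right) \left(-1250\right) = -7 + \left(462 - 332\right) \left(-1250\right) = -7 + 130 \left(-1250\right) = -7 - 162500 = -162507$)
$\left(c - 1420\right) - 2538 = \left(-162507 - 1420\right) - 2538 = -163927 - 2538 = -166465$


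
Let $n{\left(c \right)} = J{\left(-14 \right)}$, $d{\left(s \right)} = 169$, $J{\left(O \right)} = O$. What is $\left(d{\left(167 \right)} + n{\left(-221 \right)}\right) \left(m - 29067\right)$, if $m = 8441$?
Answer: $-3197030$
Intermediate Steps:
$n{\left(c \right)} = -14$
$\left(d{\left(167 \right)} + n{\left(-221 \right)}\right) \left(m - 29067\right) = \left(169 - 14\right) \left(8441 - 29067\right) = 155 \left(-20626\right) = -3197030$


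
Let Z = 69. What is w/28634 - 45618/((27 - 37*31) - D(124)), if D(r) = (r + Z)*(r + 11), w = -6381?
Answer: 1132822137/778128950 ≈ 1.4558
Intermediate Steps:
D(r) = (11 + r)*(69 + r) (D(r) = (r + 69)*(r + 11) = (69 + r)*(11 + r) = (11 + r)*(69 + r))
w/28634 - 45618/((27 - 37*31) - D(124)) = -6381/28634 - 45618/((27 - 37*31) - (759 + 124² + 80*124)) = -6381*1/28634 - 45618/((27 - 1147) - (759 + 15376 + 9920)) = -6381/28634 - 45618/(-1120 - 1*26055) = -6381/28634 - 45618/(-1120 - 26055) = -6381/28634 - 45618/(-27175) = -6381/28634 - 45618*(-1/27175) = -6381/28634 + 45618/27175 = 1132822137/778128950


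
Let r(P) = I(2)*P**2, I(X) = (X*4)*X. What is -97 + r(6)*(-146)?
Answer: -84193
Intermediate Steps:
I(X) = 4*X**2 (I(X) = (4*X)*X = 4*X**2)
r(P) = 16*P**2 (r(P) = (4*2**2)*P**2 = (4*4)*P**2 = 16*P**2)
-97 + r(6)*(-146) = -97 + (16*6**2)*(-146) = -97 + (16*36)*(-146) = -97 + 576*(-146) = -97 - 84096 = -84193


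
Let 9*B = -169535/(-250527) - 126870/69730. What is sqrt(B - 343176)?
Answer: I*sqrt(6885009375728896990722)/141642549 ≈ 585.81*I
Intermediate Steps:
B = -1996268494/15722322939 (B = (-169535/(-250527) - 126870/69730)/9 = (-169535*(-1/250527) - 126870*1/69730)/9 = (169535/250527 - 12687/6973)/9 = (1/9)*(-1996268494/1746924771) = -1996268494/15722322939 ≈ -0.12697)
sqrt(B - 343176) = sqrt(-1996268494/15722322939 - 343176) = sqrt(-5395525893182758/15722322939) = I*sqrt(6885009375728896990722)/141642549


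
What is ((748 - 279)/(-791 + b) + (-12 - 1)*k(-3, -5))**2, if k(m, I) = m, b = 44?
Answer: 821624896/558009 ≈ 1472.4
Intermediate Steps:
((748 - 279)/(-791 + b) + (-12 - 1)*k(-3, -5))**2 = ((748 - 279)/(-791 + 44) + (-12 - 1)*(-3))**2 = (469/(-747) - 13*(-3))**2 = (469*(-1/747) + 39)**2 = (-469/747 + 39)**2 = (28664/747)**2 = 821624896/558009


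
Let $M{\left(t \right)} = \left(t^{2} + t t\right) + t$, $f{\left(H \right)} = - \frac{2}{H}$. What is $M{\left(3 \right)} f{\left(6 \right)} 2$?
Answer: $-14$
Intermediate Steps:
$M{\left(t \right)} = t + 2 t^{2}$ ($M{\left(t \right)} = \left(t^{2} + t^{2}\right) + t = 2 t^{2} + t = t + 2 t^{2}$)
$M{\left(3 \right)} f{\left(6 \right)} 2 = 3 \left(1 + 2 \cdot 3\right) \left(- \frac{2}{6}\right) 2 = 3 \left(1 + 6\right) \left(\left(-2\right) \frac{1}{6}\right) 2 = 3 \cdot 7 \left(- \frac{1}{3}\right) 2 = 21 \left(- \frac{1}{3}\right) 2 = \left(-7\right) 2 = -14$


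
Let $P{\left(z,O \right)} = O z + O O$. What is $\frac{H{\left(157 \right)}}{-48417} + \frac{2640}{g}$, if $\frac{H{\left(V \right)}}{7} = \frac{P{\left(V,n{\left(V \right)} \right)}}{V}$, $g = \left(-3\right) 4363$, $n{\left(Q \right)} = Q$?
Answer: $- \frac{52196834}{211243371} \approx -0.24709$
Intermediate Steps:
$P{\left(z,O \right)} = O^{2} + O z$ ($P{\left(z,O \right)} = O z + O^{2} = O^{2} + O z$)
$g = -13089$
$H{\left(V \right)} = 14 V$ ($H{\left(V \right)} = 7 \frac{V \left(V + V\right)}{V} = 7 \frac{V 2 V}{V} = 7 \frac{2 V^{2}}{V} = 7 \cdot 2 V = 14 V$)
$\frac{H{\left(157 \right)}}{-48417} + \frac{2640}{g} = \frac{14 \cdot 157}{-48417} + \frac{2640}{-13089} = 2198 \left(- \frac{1}{48417}\right) + 2640 \left(- \frac{1}{13089}\right) = - \frac{2198}{48417} - \frac{880}{4363} = - \frac{52196834}{211243371}$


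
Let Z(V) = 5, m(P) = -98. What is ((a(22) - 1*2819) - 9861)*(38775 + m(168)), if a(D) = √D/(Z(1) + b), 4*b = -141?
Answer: -490424360 - 154708*√22/121 ≈ -4.9043e+8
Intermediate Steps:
b = -141/4 (b = (¼)*(-141) = -141/4 ≈ -35.250)
a(D) = -4*√D/121 (a(D) = √D/(5 - 141/4) = √D/(-121/4) = -4*√D/121)
((a(22) - 1*2819) - 9861)*(38775 + m(168)) = ((-4*√22/121 - 1*2819) - 9861)*(38775 - 98) = ((-4*√22/121 - 2819) - 9861)*38677 = ((-2819 - 4*√22/121) - 9861)*38677 = (-12680 - 4*√22/121)*38677 = -490424360 - 154708*√22/121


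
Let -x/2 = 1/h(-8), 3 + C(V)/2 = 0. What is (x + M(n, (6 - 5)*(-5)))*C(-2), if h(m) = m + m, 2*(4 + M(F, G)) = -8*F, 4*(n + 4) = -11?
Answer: -555/4 ≈ -138.75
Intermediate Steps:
C(V) = -6 (C(V) = -6 + 2*0 = -6 + 0 = -6)
n = -27/4 (n = -4 + (¼)*(-11) = -4 - 11/4 = -27/4 ≈ -6.7500)
M(F, G) = -4 - 4*F (M(F, G) = -4 + (-8*F)/2 = -4 - 4*F)
h(m) = 2*m
x = ⅛ (x = -2/(2*(-8)) = -2/(-16) = -2*(-1/16) = ⅛ ≈ 0.12500)
(x + M(n, (6 - 5)*(-5)))*C(-2) = (⅛ + (-4 - 4*(-27/4)))*(-6) = (⅛ + (-4 + 27))*(-6) = (⅛ + 23)*(-6) = (185/8)*(-6) = -555/4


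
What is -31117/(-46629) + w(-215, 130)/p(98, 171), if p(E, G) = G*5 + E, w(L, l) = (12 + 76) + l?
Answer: 39819623/44437437 ≈ 0.89608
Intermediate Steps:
w(L, l) = 88 + l
p(E, G) = E + 5*G (p(E, G) = 5*G + E = E + 5*G)
-31117/(-46629) + w(-215, 130)/p(98, 171) = -31117/(-46629) + (88 + 130)/(98 + 5*171) = -31117*(-1/46629) + 218/(98 + 855) = 31117/46629 + 218/953 = 39819623/44437437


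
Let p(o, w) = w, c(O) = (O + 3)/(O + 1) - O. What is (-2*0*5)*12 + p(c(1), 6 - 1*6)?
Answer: 0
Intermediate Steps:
c(O) = -O + (3 + O)/(1 + O) (c(O) = (3 + O)/(1 + O) - O = -O + (3 + O)/(1 + O))
(-2*0*5)*12 + p(c(1), 6 - 1*6) = (-2*0*5)*12 + (6 - 1*6) = (0*5)*12 + (6 - 6) = 0*12 + 0 = 0 + 0 = 0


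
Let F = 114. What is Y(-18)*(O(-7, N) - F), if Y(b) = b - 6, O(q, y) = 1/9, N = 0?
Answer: 8200/3 ≈ 2733.3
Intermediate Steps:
O(q, y) = ⅑ (O(q, y) = 1*(⅑) = ⅑)
Y(b) = -6 + b
Y(-18)*(O(-7, N) - F) = (-6 - 18)*(⅑ - 1*114) = -24*(⅑ - 114) = -24*(-1025/9) = 8200/3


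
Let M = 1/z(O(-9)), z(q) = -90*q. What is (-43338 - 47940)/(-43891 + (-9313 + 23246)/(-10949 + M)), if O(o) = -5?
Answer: 449731178622/216259377509 ≈ 2.0796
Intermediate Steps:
M = 1/450 (M = 1/(-90*(-5)) = 1/450 ≈ 0.0022222)
(-43338 - 47940)/(-43891 + (-9313 + 23246)/(-10949 + M)) = (-43338 - 47940)/(-43891 + (-9313 + 23246)/(-10949 + 1/450)) = -91278/(-43891 + 13933/(-4927049/450)) = -91278/(-43891 + 13933*(-450/4927049)) = -91278/(-43891 - 6269850/4927049) = -91278/(-216259377509/4927049) = -91278*(-4927049/216259377509) = 449731178622/216259377509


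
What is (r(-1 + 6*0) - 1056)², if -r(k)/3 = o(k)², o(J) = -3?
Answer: 1172889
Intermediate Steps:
r(k) = -27 (r(k) = -3*(-3)² = -3*9 = -27)
(r(-1 + 6*0) - 1056)² = (-27 - 1056)² = (-1083)² = 1172889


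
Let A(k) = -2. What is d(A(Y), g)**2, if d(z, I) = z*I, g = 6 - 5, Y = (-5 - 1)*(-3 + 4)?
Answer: 4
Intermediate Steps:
Y = -6 (Y = -6*1 = -6)
g = 1
d(z, I) = I*z
d(A(Y), g)**2 = (1*(-2))**2 = (-2)**2 = 4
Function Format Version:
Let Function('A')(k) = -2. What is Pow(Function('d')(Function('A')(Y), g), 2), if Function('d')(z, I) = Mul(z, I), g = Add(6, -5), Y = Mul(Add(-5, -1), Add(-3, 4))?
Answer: 4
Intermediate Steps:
Y = -6 (Y = Mul(-6, 1) = -6)
g = 1
Function('d')(z, I) = Mul(I, z)
Pow(Function('d')(Function('A')(Y), g), 2) = Pow(Mul(1, -2), 2) = Pow(-2, 2) = 4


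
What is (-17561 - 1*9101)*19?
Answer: -506578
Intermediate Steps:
(-17561 - 1*9101)*19 = (-17561 - 9101)*19 = -26662*19 = -506578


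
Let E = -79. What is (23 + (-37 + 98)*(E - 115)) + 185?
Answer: -11626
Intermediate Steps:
(23 + (-37 + 98)*(E - 115)) + 185 = (23 + (-37 + 98)*(-79 - 115)) + 185 = (23 + 61*(-194)) + 185 = (23 - 11834) + 185 = -11811 + 185 = -11626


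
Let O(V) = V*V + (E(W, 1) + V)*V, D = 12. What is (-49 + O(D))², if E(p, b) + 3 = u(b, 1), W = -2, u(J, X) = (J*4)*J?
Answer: 63001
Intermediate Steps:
u(J, X) = 4*J² (u(J, X) = (4*J)*J = 4*J²)
E(p, b) = -3 + 4*b²
O(V) = V² + V*(1 + V) (O(V) = V*V + ((-3 + 4*1²) + V)*V = V² + ((-3 + 4*1) + V)*V = V² + ((-3 + 4) + V)*V = V² + (1 + V)*V = V² + V*(1 + V))
(-49 + O(D))² = (-49 + 12*(1 + 2*12))² = (-49 + 12*(1 + 24))² = (-49 + 12*25)² = (-49 + 300)² = 251² = 63001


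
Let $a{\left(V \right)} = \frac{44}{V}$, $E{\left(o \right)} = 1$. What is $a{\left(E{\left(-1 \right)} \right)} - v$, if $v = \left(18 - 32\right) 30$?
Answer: $464$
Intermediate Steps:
$v = -420$ ($v = \left(-14\right) 30 = -420$)
$a{\left(E{\left(-1 \right)} \right)} - v = \frac{44}{1} - -420 = 44 \cdot 1 + 420 = 44 + 420 = 464$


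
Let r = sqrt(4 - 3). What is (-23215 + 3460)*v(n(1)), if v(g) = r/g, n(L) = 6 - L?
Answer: -3951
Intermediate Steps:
r = 1 (r = sqrt(1) = 1)
v(g) = 1/g
(-23215 + 3460)*v(n(1)) = (-23215 + 3460)/(6 - 1*1) = -19755/(6 - 1) = -19755/5 = -19755*1/5 = -3951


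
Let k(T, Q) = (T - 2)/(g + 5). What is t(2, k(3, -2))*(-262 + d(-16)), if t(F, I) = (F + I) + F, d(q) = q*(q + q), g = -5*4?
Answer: 2950/3 ≈ 983.33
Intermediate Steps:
g = -20
d(q) = 2*q² (d(q) = q*(2*q) = 2*q²)
k(T, Q) = 2/15 - T/15 (k(T, Q) = (T - 2)/(-20 + 5) = (-2 + T)/(-15) = (-2 + T)*(-1/15) = 2/15 - T/15)
t(F, I) = I + 2*F
t(2, k(3, -2))*(-262 + d(-16)) = ((2/15 - 1/15*3) + 2*2)*(-262 + 2*(-16)²) = ((2/15 - ⅕) + 4)*(-262 + 2*256) = (-1/15 + 4)*(-262 + 512) = (59/15)*250 = 2950/3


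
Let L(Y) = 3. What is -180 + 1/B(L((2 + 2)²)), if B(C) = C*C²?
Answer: -4859/27 ≈ -179.96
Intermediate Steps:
B(C) = C³
-180 + 1/B(L((2 + 2)²)) = -180 + 1/(3³) = -180 + 1/27 = -4859/27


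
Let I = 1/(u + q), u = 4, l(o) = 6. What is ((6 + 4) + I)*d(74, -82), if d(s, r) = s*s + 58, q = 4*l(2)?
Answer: 777527/14 ≈ 55538.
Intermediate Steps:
q = 24 (q = 4*6 = 24)
I = 1/28 (I = 1/(4 + 24) = 1/28 ≈ 0.035714)
d(s, r) = 58 + s**2 (d(s, r) = s**2 + 58 = 58 + s**2)
((6 + 4) + I)*d(74, -82) = ((6 + 4) + 1/28)*(58 + 74**2) = (10 + 1/28)*(58 + 5476) = (281/28)*5534 = 777527/14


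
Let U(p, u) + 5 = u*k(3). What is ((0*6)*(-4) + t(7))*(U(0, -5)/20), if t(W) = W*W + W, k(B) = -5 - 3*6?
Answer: 308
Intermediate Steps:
k(B) = -23 (k(B) = -5 - 18 = -23)
U(p, u) = -5 - 23*u (U(p, u) = -5 + u*(-23) = -5 - 23*u)
t(W) = W + W² (t(W) = W² + W = W + W²)
((0*6)*(-4) + t(7))*(U(0, -5)/20) = ((0*6)*(-4) + 7*(1 + 7))*((-5 - 23*(-5))/20) = (0*(-4) + 7*8)*((-5 + 115)*(1/20)) = (0 + 56)*(110*(1/20)) = 56*(11/2) = 308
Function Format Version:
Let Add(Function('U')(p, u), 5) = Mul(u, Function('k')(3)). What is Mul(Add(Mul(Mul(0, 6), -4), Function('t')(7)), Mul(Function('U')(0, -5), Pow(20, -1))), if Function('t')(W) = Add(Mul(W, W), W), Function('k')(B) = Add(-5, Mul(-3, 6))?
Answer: 308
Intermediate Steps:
Function('k')(B) = -23 (Function('k')(B) = Add(-5, -18) = -23)
Function('U')(p, u) = Add(-5, Mul(-23, u)) (Function('U')(p, u) = Add(-5, Mul(u, -23)) = Add(-5, Mul(-23, u)))
Function('t')(W) = Add(W, Pow(W, 2)) (Function('t')(W) = Add(Pow(W, 2), W) = Add(W, Pow(W, 2)))
Mul(Add(Mul(Mul(0, 6), -4), Function('t')(7)), Mul(Function('U')(0, -5), Pow(20, -1))) = Mul(Add(Mul(Mul(0, 6), -4), Mul(7, Add(1, 7))), Mul(Add(-5, Mul(-23, -5)), Pow(20, -1))) = Mul(Add(Mul(0, -4), Mul(7, 8)), Mul(Add(-5, 115), Rational(1, 20))) = Mul(Add(0, 56), Mul(110, Rational(1, 20))) = Mul(56, Rational(11, 2)) = 308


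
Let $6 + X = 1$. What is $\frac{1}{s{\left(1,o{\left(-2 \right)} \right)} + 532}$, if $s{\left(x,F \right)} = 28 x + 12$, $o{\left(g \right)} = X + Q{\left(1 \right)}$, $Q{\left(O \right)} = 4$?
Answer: $\frac{1}{572} \approx 0.0017483$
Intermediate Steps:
$X = -5$ ($X = -6 + 1 = -5$)
$o{\left(g \right)} = -1$ ($o{\left(g \right)} = -5 + 4 = -1$)
$s{\left(x,F \right)} = 12 + 28 x$
$\frac{1}{s{\left(1,o{\left(-2 \right)} \right)} + 532} = \frac{1}{\left(12 + 28 \cdot 1\right) + 532} = \frac{1}{\left(12 + 28\right) + 532} = \frac{1}{40 + 532} = \frac{1}{572}$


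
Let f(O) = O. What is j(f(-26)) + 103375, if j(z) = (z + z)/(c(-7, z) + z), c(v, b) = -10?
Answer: 930388/9 ≈ 1.0338e+5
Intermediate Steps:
j(z) = 2*z/(-10 + z) (j(z) = (z + z)/(-10 + z) = (2*z)/(-10 + z) = 2*z/(-10 + z))
j(f(-26)) + 103375 = 2*(-26)/(-10 - 26) + 103375 = 2*(-26)/(-36) + 103375 = 2*(-26)*(-1/36) + 103375 = 13/9 + 103375 = 930388/9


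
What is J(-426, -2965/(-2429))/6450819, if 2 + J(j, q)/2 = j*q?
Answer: -2535896/15669039351 ≈ -0.00016184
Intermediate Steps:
J(j, q) = -4 + 2*j*q (J(j, q) = -4 + 2*(j*q) = -4 + 2*j*q)
J(-426, -2965/(-2429))/6450819 = (-4 + 2*(-426)*(-2965/(-2429)))/6450819 = (-4 + 2*(-426)*(-2965*(-1/2429)))*(1/6450819) = (-4 + 2*(-426)*(2965/2429))*(1/6450819) = (-4 - 2526180/2429)*(1/6450819) = -2535896/2429*1/6450819 = -2535896/15669039351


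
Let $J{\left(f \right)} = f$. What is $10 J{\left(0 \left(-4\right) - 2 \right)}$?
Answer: $-20$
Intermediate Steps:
$10 J{\left(0 \left(-4\right) - 2 \right)} = 10 \left(0 \left(-4\right) - 2\right) = 10 \left(0 - 2\right) = 10 \left(-2\right) = -20$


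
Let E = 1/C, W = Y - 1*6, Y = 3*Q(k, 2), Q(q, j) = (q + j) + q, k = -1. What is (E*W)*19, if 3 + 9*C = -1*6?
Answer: 114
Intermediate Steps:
Q(q, j) = j + 2*q (Q(q, j) = (j + q) + q = j + 2*q)
Y = 0 (Y = 3*(2 + 2*(-1)) = 3*(2 - 2) = 3*0 = 0)
W = -6 (W = 0 - 1*6 = 0 - 6 = -6)
C = -1 (C = -1/3 + (-1*6)/9 = -1/3 + (1/9)*(-6) = -1/3 - 2/3 = -1)
E = -1 (E = 1/(-1) = -1)
(E*W)*19 = -1*(-6)*19 = 6*19 = 114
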